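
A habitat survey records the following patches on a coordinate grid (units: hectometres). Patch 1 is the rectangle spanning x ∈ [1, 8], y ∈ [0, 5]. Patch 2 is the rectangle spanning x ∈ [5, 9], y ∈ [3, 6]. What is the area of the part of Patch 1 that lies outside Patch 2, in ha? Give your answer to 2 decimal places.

|Patch 1∩Patch 2|: x∈[5,8], y∈[3,5] → 3·2 = 6.
|Patch 1| = 35.
|Patch 1 ∖ Patch 2| = |Patch 1| − |Patch 1∩Patch 2| = 35 − 6 = 29.00.

29.00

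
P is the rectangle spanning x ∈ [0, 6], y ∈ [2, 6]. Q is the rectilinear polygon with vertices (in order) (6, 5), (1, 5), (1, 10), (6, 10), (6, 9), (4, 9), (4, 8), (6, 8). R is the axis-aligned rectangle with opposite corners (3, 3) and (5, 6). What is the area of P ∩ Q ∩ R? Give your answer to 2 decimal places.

2.00

The intersection is the polygon with vertices (3,5), (3,6), (5,6), (5,5).
By the shoelace formula its area is 2.00.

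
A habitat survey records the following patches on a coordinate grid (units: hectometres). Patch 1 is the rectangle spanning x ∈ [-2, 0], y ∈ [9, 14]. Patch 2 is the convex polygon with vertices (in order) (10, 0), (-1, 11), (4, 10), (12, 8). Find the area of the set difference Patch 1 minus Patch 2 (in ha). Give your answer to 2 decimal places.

9.60

|Patch 1| = 10, |Patch 1∩Patch 2| = 0.4.
|Patch 1 ∖ Patch 2| = |Patch 1| − |Patch 1∩Patch 2| = 10 − 0.4 = 9.60.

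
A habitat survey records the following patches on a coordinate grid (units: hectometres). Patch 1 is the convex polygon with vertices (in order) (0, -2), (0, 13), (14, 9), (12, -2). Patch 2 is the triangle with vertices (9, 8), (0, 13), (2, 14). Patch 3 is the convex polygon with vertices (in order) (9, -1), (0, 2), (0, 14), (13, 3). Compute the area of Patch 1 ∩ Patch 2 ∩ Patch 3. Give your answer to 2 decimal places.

0.83

The intersection is the polygon with vertices (0,13), (1.784,12.49), (3.441,11.088).
By the shoelace formula its area is 0.83.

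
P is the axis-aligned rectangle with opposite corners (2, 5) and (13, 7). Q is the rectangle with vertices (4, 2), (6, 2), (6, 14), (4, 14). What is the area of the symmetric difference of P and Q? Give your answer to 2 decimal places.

|P∩Q|: x∈[4,6], y∈[5,7] → 2·2 = 4.
|P △ Q| = |P| + |Q| − 2·|P∩Q| = 22 + 24 − 8 = 38.00.

38.00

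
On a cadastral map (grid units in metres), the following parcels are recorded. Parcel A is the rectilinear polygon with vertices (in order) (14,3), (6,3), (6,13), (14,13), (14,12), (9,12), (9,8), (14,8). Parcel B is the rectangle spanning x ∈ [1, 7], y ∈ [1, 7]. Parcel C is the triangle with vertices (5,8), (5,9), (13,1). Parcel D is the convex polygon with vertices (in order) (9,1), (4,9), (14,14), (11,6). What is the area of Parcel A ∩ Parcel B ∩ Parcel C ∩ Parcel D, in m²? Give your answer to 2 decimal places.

0.32

The intersection is the polygon with vertices (7,6.25), (6.143,7), (7,7).
By the shoelace formula its area is 0.32.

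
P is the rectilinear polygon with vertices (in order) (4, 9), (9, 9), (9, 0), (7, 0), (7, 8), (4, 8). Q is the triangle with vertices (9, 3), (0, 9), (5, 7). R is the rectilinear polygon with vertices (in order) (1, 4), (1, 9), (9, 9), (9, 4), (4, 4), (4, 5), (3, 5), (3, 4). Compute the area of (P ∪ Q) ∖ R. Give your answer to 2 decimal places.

|P ∪ Q| = 26.3333.
|(P ∪ Q) ∩ R| = 18.2.
|(P ∪ Q) ∖ R| = 26.3333 − 18.2 = 8.13.

8.13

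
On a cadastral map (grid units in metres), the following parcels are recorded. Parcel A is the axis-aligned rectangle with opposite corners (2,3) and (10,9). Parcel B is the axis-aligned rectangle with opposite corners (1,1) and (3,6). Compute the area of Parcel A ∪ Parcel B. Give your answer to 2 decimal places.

By inclusion–exclusion:
Individual areas: |Parcel A| = 48, |Parcel B| = 10.
|Parcel A∩Parcel B|: x∈[2,3], y∈[3,6] → 1·3 = 3.
|Parcel A ∪ Parcel B| = 58 − 3 = 55.00.

55.00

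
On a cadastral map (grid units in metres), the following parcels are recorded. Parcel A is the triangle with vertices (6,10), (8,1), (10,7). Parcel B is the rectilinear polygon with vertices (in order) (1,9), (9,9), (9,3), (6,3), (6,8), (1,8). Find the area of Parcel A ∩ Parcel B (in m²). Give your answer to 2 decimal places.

11.46

The intersection is the polygon with vertices (6.222,9), (7.333,9), (9,7.75), (9,4), (8.667,3), (7.556,3).
By the shoelace formula its area is 11.46.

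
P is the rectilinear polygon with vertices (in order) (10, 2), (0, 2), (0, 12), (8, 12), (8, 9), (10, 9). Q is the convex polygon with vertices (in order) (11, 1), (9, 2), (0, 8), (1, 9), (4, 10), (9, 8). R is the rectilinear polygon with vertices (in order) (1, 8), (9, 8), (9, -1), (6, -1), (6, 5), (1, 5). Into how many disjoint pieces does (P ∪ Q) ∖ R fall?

1

(P ∪ Q) ∖ R is a single connected region.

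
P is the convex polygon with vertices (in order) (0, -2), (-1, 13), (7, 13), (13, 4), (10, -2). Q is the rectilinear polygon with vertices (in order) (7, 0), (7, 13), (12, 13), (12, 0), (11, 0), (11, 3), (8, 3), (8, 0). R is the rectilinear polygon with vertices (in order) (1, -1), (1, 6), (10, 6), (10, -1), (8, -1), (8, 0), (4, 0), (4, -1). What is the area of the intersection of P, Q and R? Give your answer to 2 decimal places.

12.00

The intersection is the polygon with vertices (8,3), (8,0), (7,0), (7,6), (10,6), (10,3).
By the shoelace formula its area is 12.00.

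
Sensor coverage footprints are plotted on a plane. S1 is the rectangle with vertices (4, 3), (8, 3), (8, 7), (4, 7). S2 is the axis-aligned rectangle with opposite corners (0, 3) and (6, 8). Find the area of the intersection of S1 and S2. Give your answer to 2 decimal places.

|S1∩S2|: x∈[4,6], y∈[3,7] → 2·4 = 8.

8.00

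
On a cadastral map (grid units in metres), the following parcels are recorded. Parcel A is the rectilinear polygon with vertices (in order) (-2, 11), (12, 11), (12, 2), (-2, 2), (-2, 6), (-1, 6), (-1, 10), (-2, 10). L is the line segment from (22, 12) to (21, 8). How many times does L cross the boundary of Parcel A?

0

The segment lies entirely outside Parcel A and never meets its boundary.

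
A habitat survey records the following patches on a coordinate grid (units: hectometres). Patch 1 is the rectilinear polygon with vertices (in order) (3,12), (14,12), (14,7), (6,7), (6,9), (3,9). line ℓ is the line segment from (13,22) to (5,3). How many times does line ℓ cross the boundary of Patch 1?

The segment meets the boundary at (6.684,7), (8.789,12).

2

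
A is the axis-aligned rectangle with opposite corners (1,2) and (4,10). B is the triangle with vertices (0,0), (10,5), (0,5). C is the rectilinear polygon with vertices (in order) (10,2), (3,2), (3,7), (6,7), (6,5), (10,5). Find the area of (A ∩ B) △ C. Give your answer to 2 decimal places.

|A ∩ B| = 9.
|(A ∩ B) ∩ C| = 3.
|(A ∩ B) △ C| = 9 + 27 − 6 = 30.00.

30.00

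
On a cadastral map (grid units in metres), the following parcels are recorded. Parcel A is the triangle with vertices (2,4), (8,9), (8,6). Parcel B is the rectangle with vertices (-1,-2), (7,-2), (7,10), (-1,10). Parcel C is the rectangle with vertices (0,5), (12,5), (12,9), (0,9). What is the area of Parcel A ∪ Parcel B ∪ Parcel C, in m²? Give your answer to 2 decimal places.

116.00

By inclusion–exclusion:
Individual areas: |Parcel A| = 9, |Parcel B| = 96, |Parcel C| = 48.
|Parcel A∩Parcel B| = 6.25.
|Parcel A∩Parcel C| = 8.1.
|Parcel B∩Parcel C|: x∈[0,7], y∈[5,9] → 7·4 = 28.
|Parcel A∩Parcel B∩Parcel C| = 5.35.
|Parcel A ∪ Parcel B ∪ Parcel C| = 153 − 42.35 + 5.35 = 116.00.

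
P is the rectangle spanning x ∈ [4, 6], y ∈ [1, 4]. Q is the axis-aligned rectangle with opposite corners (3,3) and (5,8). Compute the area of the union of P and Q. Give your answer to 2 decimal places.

15.00

By inclusion–exclusion:
Individual areas: |P| = 6, |Q| = 10.
|P∩Q|: x∈[4,5], y∈[3,4] → 1·1 = 1.
|P ∪ Q| = 16 − 1 = 15.00.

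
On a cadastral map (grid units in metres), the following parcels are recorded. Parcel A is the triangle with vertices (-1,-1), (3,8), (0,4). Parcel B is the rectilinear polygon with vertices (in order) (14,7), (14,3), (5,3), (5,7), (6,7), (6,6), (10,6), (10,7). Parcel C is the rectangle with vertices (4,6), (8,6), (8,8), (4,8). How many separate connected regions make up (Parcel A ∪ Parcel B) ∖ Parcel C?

(Parcel A ∪ Parcel B) ∖ Parcel C splits into 2 disjoint pieces (area 5.5, area 31).

2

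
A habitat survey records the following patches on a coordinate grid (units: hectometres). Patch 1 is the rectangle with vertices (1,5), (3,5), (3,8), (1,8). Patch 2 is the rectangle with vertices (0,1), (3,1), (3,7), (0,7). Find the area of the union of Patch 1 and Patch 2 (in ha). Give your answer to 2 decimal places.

By inclusion–exclusion:
Individual areas: |Patch 1| = 6, |Patch 2| = 18.
|Patch 1∩Patch 2|: x∈[1,3], y∈[5,7] → 2·2 = 4.
|Patch 1 ∪ Patch 2| = 24 − 4 = 20.00.

20.00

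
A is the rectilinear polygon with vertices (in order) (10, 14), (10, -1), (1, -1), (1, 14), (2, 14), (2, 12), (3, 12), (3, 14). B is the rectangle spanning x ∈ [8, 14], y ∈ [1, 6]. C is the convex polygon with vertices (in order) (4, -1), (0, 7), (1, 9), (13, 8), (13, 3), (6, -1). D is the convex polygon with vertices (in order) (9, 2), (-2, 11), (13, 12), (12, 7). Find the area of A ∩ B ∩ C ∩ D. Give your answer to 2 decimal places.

The intersection is the polygon with vertices (8,6), (10,6), (10,3.667), (9,2), (8,2.818).
By the shoelace formula its area is 6.76.

6.76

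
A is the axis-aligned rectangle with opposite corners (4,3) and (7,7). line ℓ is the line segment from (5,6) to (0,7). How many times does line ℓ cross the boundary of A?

The segment meets the boundary at (4,6.2).

1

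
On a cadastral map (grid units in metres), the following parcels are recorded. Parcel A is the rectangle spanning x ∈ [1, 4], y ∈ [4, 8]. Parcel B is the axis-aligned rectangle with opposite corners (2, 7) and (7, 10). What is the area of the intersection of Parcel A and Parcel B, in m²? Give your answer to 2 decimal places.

|Parcel A∩Parcel B|: x∈[2,4], y∈[7,8] → 2·1 = 2.

2.00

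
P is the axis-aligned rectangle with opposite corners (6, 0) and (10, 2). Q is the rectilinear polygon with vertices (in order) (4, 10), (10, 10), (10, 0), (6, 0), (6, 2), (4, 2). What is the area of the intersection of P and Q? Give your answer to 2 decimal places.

The intersection is the polygon with vertices (10,0), (6,0), (6,2), (10,2).
By the shoelace formula its area is 8.00.

8.00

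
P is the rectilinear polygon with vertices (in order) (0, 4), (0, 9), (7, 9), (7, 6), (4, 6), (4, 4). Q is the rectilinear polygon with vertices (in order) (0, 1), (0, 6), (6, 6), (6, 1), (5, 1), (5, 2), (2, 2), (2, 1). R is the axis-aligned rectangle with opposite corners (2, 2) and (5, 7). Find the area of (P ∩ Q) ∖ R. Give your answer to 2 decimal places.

|P ∩ Q| = 8.
|(P ∩ Q) ∩ R| = 4.
|(P ∩ Q) ∖ R| = 8 − 4 = 4.00.

4.00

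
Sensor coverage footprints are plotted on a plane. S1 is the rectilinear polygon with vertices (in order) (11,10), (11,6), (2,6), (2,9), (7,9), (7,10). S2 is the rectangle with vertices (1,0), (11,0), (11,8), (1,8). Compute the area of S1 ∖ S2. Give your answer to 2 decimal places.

|S1| = 31, |S1∩S2| = 18.
|S1 ∖ S2| = |S1| − |S1∩S2| = 31 − 18 = 13.00.

13.00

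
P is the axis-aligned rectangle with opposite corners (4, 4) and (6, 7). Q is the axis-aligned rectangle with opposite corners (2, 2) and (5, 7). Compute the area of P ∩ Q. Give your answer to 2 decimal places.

3.00

|P∩Q|: x∈[4,5], y∈[4,7] → 1·3 = 3.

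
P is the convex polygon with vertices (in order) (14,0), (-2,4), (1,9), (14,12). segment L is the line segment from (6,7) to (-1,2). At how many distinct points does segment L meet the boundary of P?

1

The segment meets the boundary at (0.815,3.296).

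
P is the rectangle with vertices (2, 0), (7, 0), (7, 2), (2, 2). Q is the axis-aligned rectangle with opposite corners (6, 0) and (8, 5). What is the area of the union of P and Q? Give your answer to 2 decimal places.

By inclusion–exclusion:
Individual areas: |P| = 10, |Q| = 10.
|P∩Q|: x∈[6,7], y∈[0,2] → 1·2 = 2.
|P ∪ Q| = 20 − 2 = 18.00.

18.00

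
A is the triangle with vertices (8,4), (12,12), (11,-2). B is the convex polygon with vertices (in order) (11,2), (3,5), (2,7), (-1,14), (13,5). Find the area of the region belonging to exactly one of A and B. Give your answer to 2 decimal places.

60.16

|A| = 24, |B| = 60.5, |A∩B| = 12.1711.
|A △ B| = |A| + |B| − 2·|A∩B| = 24 + 60.5 − 24.3423 = 60.16.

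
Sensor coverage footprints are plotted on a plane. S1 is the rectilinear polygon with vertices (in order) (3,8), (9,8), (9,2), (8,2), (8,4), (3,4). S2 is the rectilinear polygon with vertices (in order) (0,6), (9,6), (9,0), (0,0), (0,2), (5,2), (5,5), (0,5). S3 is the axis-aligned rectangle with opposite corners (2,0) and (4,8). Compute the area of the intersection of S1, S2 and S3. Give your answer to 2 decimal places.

The intersection is the polygon with vertices (3,5), (3,6), (4,6), (4,5).
By the shoelace formula its area is 1.00.

1.00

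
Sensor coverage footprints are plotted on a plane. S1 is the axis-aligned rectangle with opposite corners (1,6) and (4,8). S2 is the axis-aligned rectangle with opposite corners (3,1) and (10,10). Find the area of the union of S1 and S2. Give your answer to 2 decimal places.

By inclusion–exclusion:
Individual areas: |S1| = 6, |S2| = 63.
|S1∩S2|: x∈[3,4], y∈[6,8] → 1·2 = 2.
|S1 ∪ S2| = 69 − 2 = 67.00.

67.00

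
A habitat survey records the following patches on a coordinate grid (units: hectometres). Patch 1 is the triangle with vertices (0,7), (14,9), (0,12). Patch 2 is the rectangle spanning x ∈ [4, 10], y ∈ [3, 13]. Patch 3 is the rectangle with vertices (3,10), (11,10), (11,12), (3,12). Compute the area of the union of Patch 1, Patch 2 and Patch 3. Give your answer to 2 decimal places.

82.75

By inclusion–exclusion:
Individual areas: |Patch 1| = 35, |Patch 2| = 60, |Patch 3| = 16.
|Patch 1∩Patch 2| = 15.
|Patch 1∩Patch 3| = 4.2976.
|Patch 2∩Patch 3|: x∈[4,10], y∈[10,12] → 6·2 = 12.
|Patch 1∩Patch 2∩Patch 3| = 3.0476.
|Patch 1 ∪ Patch 2 ∪ Patch 3| = 111 − 31.2976 + 3.0476 = 82.75.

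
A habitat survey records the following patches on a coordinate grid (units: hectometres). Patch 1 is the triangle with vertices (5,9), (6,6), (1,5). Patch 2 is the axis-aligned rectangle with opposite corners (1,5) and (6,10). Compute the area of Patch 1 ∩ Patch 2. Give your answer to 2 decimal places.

The intersection is the polygon with vertices (6,6), (1,5), (5,9).
By the shoelace formula its area is 8.00.

8.00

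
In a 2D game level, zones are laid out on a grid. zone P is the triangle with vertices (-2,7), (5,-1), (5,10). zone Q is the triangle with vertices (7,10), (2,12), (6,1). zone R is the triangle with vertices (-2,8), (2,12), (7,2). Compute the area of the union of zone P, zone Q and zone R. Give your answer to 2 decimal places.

By inclusion–exclusion:
Individual areas: |zone P| = 38.5, |zone Q| = 23.5, |zone R| = 30.
|zone P∩zone Q| = 6.1447.
|zone P∩zone R| = 16.9957.
|zone Q∩zone R| = 5.5987.
|zone P∩zone Q∩zone R| = 2.8505.
|zone P ∪ zone Q ∪ zone R| = 92 − 28.7391 + 2.8505 = 66.11.

66.11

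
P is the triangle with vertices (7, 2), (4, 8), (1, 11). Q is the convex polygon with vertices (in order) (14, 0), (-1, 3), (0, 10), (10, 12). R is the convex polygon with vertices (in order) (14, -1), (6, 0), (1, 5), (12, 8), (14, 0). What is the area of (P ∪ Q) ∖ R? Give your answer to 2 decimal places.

|P ∪ Q| = 118.0784.
|(P ∪ Q) ∩ R| = 56.3889.
|(P ∪ Q) ∖ R| = 118.0784 − 56.3889 = 61.69.

61.69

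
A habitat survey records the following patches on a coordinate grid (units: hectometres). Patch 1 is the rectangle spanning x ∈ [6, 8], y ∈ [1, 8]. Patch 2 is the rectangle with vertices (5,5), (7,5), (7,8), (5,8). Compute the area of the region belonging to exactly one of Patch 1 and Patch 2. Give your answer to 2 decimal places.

|Patch 1∩Patch 2|: x∈[6,7], y∈[5,8] → 1·3 = 3.
|Patch 1 △ Patch 2| = |Patch 1| + |Patch 2| − 2·|Patch 1∩Patch 2| = 14 + 6 − 6 = 14.00.

14.00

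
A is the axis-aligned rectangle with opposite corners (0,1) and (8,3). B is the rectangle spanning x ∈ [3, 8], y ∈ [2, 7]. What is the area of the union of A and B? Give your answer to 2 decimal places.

36.00

By inclusion–exclusion:
Individual areas: |A| = 16, |B| = 25.
|A∩B|: x∈[3,8], y∈[2,3] → 5·1 = 5.
|A ∪ B| = 41 − 5 = 36.00.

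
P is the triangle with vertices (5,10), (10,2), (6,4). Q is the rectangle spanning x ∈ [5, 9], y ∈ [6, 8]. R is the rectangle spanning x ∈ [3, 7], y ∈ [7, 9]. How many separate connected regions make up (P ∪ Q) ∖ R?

(P ∪ Q) ∖ R splits into 2 disjoint pieces (area 13.3333, area 0.2292).

2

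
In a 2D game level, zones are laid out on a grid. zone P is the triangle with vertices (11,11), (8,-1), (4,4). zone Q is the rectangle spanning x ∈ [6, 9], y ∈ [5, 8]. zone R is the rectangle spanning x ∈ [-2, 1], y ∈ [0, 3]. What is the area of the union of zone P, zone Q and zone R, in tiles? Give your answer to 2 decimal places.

42.50

By inclusion–exclusion:
Individual areas: |zone P| = 31.5, |zone Q| = 9, |zone R| = 9.
|zone P∩zone Q| = 7.
|zone P∩zone R| = 0.
|zone Q∩zone R| = 0 (no overlap).
|zone P∩zone Q∩zone R| = 0.
|zone P ∪ zone Q ∪ zone R| = 49.5 − 7 + 0 = 42.50.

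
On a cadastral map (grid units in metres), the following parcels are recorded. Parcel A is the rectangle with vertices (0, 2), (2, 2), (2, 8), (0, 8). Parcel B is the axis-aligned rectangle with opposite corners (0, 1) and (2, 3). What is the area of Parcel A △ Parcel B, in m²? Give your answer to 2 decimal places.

12.00

|Parcel A∩Parcel B|: x∈[0,2], y∈[2,3] → 2·1 = 2.
|Parcel A △ Parcel B| = |Parcel A| + |Parcel B| − 2·|Parcel A∩Parcel B| = 12 + 4 − 4 = 12.00.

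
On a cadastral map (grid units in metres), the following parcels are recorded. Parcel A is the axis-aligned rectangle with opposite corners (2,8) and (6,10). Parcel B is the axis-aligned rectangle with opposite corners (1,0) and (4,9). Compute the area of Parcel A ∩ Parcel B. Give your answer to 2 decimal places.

2.00

|Parcel A∩Parcel B|: x∈[2,4], y∈[8,9] → 2·1 = 2.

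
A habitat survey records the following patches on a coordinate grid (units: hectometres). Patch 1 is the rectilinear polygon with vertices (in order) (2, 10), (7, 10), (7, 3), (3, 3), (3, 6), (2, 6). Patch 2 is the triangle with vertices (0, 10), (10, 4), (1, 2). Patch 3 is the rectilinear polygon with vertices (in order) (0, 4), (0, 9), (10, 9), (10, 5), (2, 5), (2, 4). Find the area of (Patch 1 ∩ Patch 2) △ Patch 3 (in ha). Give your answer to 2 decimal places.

|Patch 1 ∩ Patch 2| = 18.25.
|(Patch 1 ∩ Patch 2) ∩ Patch 3| = 10.5.
|(Patch 1 ∩ Patch 2) △ Patch 3| = 18.25 + 42 − 21 = 39.25.

39.25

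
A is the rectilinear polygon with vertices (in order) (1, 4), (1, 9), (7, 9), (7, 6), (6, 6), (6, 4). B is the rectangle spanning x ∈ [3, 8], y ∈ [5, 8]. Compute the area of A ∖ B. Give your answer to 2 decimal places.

17.00

|A| = 28, |A∩B| = 11.
|A ∖ B| = |A| − |A∩B| = 28 − 11 = 17.00.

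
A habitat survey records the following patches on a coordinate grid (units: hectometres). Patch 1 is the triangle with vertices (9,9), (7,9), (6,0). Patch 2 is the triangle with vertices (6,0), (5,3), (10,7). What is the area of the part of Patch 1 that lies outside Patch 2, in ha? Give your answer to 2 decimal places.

|Patch 1| = 9, |Patch 1∩Patch 2| = 2.4013.
|Patch 1 ∖ Patch 2| = |Patch 1| − |Patch 1∩Patch 2| = 9 − 2.4013 = 6.60.

6.60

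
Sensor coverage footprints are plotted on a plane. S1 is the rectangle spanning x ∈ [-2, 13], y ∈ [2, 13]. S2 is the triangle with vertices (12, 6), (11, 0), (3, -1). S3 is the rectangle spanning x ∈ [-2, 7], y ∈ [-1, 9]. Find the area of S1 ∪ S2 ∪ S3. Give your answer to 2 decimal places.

201.33

By inclusion–exclusion:
Individual areas: |S1| = 165, |S2| = 23.5, |S3| = 90.
|S1∩S2| = 8.9524.
|S1∩S3|: x∈[-2,7], y∈[2,9] → 9·7 = 63.
|S2∩S3| = 5.2222.
|S1∩S2∩S3| = 0.0079.
|S1 ∪ S2 ∪ S3| = 278.5 − 77.1746 + 0.0079 = 201.33.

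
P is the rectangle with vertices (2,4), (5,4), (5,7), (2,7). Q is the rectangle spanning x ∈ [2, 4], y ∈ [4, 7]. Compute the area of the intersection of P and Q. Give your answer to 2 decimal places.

|P∩Q|: x∈[2,4], y∈[4,7] → 2·3 = 6.

6.00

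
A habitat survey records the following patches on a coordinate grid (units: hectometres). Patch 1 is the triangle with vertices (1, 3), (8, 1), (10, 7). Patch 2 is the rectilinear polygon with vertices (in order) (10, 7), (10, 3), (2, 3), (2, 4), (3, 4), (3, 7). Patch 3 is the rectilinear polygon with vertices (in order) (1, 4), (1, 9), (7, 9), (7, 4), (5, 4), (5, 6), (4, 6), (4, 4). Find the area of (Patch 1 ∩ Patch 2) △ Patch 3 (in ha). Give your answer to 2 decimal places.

|Patch 1 ∩ Patch 2| = 15.1111.
|(Patch 1 ∩ Patch 2) ∩ Patch 3| = 2.5694.
|(Patch 1 ∩ Patch 2) △ Patch 3| = 15.1111 + 28 − 5.1389 = 37.97.

37.97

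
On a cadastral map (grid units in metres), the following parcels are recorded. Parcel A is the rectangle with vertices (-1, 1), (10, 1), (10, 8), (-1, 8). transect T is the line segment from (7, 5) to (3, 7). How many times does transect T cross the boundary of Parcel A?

The segment lies entirely inside Parcel A and never meets its boundary.

0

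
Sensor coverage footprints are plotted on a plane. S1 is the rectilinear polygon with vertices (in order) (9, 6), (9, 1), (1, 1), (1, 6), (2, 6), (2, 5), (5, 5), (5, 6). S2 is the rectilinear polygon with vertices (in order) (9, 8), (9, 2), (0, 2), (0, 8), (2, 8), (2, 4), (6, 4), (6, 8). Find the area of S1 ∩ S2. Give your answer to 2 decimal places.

24.00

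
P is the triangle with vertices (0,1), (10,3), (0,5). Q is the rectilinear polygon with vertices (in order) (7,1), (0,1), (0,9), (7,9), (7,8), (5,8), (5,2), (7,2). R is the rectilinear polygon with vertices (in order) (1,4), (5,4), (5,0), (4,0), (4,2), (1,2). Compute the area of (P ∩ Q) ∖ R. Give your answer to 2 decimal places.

|P ∩ Q| = 15.
|(P ∩ Q) ∩ R| = 8.1.
|(P ∩ Q) ∖ R| = 15 − 8.1 = 6.90.

6.90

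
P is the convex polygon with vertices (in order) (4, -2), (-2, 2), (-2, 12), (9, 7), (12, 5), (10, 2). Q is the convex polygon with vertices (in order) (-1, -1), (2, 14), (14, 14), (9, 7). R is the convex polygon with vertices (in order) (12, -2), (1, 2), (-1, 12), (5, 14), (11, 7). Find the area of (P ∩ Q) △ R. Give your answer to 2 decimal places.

93.41

|P ∩ Q| = 46.9243.
|(P ∩ Q) ∩ R| = 41.5078.
|(P ∩ Q) △ R| = 46.9243 + 129.5 − 83.0156 = 93.41.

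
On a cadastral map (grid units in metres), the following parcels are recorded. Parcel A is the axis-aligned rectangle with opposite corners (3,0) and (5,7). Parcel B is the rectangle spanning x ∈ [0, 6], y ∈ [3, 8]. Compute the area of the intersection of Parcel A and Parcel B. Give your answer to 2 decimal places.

8.00

|Parcel A∩Parcel B|: x∈[3,5], y∈[3,7] → 2·4 = 8.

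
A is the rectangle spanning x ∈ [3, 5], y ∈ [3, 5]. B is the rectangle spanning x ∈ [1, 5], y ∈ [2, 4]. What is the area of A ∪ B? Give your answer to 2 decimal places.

By inclusion–exclusion:
Individual areas: |A| = 4, |B| = 8.
|A∩B|: x∈[3,5], y∈[3,4] → 2·1 = 2.
|A ∪ B| = 12 − 2 = 10.00.

10.00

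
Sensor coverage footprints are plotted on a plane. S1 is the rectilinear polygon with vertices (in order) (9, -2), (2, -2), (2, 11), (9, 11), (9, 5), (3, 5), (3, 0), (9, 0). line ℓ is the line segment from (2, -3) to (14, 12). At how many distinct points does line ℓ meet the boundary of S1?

4

The segment meets the boundary at (9,5.75), (8.4,5), (4.4,0), (2.8,-2).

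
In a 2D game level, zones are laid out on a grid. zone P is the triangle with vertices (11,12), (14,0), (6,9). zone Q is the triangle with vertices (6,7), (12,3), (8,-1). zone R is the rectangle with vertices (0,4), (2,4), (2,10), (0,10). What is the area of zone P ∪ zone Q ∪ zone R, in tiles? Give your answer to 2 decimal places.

66.02

By inclusion–exclusion:
Individual areas: |zone P| = 34.5, |zone Q| = 20, |zone R| = 12.
|zone P∩zone Q| = 0.4813.
|zone P∩zone R| = 0.
|zone Q∩zone R| = 0.
|zone P∩zone Q∩zone R| = 0.
|zone P ∪ zone Q ∪ zone R| = 66.5 − 0.4813 + 0 = 66.02.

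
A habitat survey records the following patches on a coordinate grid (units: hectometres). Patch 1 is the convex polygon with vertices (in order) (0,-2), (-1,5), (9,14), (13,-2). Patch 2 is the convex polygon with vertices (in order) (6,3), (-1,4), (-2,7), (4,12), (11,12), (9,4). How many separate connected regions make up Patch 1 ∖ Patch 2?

Patch 1 ∖ Patch 2 splits into 2 disjoint pieces (area 77.3229, area 2.7222).

2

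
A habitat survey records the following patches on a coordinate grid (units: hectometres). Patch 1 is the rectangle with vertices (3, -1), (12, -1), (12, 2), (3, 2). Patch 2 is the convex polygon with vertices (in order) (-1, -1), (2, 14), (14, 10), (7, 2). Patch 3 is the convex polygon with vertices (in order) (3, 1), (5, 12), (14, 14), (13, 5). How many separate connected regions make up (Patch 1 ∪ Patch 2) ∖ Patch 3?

2

(Patch 1 ∪ Patch 2) ∖ Patch 3 splits into 2 disjoint pieces (area 75.3423, area 0.161).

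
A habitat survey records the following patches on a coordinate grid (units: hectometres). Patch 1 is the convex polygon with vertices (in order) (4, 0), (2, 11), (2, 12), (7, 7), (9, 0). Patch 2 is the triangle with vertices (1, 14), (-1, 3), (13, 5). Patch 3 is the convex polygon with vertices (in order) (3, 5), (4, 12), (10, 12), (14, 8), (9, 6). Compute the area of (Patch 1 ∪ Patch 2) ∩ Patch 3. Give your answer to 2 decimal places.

The region (Patch 1 ∪ Patch 2) ∩ Patch 3 is the polygon with vertices (10.739,6.696), (9,6), (3,5), (3.968,11.774).
By the shoelace formula its area is 26.61.

26.61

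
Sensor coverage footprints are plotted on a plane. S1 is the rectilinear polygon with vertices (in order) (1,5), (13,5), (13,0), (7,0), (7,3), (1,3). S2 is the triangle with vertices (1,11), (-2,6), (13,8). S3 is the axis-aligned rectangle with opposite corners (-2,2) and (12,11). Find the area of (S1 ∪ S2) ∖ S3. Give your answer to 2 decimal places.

|S1 ∪ S2| = 76.5.
|(S1 ∪ S2) ∩ S3| = 61.3083.
|(S1 ∪ S2) ∖ S3| = 76.5 − 61.3083 = 15.19.

15.19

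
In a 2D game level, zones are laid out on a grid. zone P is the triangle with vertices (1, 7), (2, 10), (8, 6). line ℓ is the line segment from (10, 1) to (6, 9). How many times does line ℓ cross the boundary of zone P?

2

The segment meets the boundary at (7.25,6.5), (7.462,6.077).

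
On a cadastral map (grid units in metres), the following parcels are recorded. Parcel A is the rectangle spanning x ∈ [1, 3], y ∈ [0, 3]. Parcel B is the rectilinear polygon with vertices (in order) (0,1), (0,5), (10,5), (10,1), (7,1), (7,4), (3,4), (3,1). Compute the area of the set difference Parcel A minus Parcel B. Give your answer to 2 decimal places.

2.00

|Parcel A| = 6, |Parcel A∩Parcel B| = 4.
|Parcel A ∖ Parcel B| = |Parcel A| − |Parcel A∩Parcel B| = 6 − 4 = 2.00.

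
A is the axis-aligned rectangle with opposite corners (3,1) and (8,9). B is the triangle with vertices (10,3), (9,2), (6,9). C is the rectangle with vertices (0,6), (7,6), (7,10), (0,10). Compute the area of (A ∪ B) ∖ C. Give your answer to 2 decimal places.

|A ∪ B| = 43.3333.
|(A ∪ B) ∩ C| = 12.
|(A ∪ B) ∖ C| = 43.3333 − 12 = 31.33.

31.33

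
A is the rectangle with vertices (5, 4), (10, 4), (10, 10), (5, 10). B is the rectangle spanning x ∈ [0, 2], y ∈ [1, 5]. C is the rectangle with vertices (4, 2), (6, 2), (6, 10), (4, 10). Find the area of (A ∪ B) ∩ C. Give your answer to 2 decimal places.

The region (A ∪ B) ∩ C is the polygon with vertices (6,10), (6,4), (5,4), (5,10).
By the shoelace formula its area is 6.00.

6.00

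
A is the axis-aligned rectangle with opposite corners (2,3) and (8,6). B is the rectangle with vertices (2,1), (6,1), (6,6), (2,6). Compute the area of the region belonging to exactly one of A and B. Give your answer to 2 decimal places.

14.00

|A∩B|: x∈[2,6], y∈[3,6] → 4·3 = 12.
|A △ B| = |A| + |B| − 2·|A∩B| = 18 + 20 − 24 = 14.00.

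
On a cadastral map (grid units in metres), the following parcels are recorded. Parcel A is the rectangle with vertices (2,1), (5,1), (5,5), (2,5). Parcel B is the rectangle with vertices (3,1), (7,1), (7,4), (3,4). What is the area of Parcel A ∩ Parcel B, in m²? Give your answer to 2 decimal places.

|Parcel A∩Parcel B|: x∈[3,5], y∈[1,4] → 2·3 = 6.

6.00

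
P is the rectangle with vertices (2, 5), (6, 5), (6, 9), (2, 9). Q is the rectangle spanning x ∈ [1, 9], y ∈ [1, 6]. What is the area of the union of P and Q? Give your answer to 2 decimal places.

By inclusion–exclusion:
Individual areas: |P| = 16, |Q| = 40.
|P∩Q|: x∈[2,6], y∈[5,6] → 4·1 = 4.
|P ∪ Q| = 56 − 4 = 52.00.

52.00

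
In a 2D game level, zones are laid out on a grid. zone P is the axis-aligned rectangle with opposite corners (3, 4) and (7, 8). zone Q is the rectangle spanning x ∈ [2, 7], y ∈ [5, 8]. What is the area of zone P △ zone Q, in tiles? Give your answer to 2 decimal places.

|zone P∩zone Q|: x∈[3,7], y∈[5,8] → 4·3 = 12.
|zone P △ zone Q| = |zone P| + |zone Q| − 2·|zone P∩zone Q| = 16 + 15 − 24 = 7.00.

7.00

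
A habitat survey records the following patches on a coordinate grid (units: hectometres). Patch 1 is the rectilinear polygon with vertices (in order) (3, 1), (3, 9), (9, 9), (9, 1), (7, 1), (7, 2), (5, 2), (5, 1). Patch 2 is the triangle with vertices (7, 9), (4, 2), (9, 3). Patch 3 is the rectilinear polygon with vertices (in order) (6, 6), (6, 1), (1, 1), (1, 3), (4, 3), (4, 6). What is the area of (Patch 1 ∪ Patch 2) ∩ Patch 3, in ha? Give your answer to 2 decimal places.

The region (Patch 1 ∪ Patch 2) ∩ Patch 3 is the polygon with vertices (5,2), (5,1), (3,1), (3,3), (4,3), (4,6), (6,6), (6,2).
By the shoelace formula its area is 11.00.

11.00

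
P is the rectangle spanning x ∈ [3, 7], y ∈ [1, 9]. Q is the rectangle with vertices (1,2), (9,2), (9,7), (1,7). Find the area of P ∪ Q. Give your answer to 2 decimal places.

By inclusion–exclusion:
Individual areas: |P| = 32, |Q| = 40.
|P∩Q|: x∈[3,7], y∈[2,7] → 4·5 = 20.
|P ∪ Q| = 72 − 20 = 52.00.

52.00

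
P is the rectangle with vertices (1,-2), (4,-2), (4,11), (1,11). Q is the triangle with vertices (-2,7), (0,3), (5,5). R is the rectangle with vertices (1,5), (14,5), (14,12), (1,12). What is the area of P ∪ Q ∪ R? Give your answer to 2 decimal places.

118.71

By inclusion–exclusion:
Individual areas: |P| = 39, |Q| = 12, |R| = 91.
|P∩Q| = 5.1429.
|P∩R|: x∈[1,4], y∈[5,11] → 3·6 = 18.
|Q∩R| = 2.2857.
|P∩Q∩R| = 2.1429.
|P ∪ Q ∪ R| = 142 − 25.4286 + 2.1429 = 118.71.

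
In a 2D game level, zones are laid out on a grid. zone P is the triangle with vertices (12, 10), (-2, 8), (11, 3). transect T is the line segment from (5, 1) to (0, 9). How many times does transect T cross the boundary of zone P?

The segment meets the boundary at (1.456,6.671), (0.41,8.344).

2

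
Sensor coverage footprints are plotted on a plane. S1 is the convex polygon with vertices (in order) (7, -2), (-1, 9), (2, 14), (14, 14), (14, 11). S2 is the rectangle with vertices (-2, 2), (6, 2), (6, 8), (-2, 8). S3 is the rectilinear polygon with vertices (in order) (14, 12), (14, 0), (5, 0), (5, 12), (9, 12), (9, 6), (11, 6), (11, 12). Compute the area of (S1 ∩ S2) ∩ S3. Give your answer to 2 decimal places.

6.00

The region (S1 ∩ S2) ∩ S3 is the polygon with vertices (6,8), (6,2), (5,2), (5,8).
By the shoelace formula its area is 6.00.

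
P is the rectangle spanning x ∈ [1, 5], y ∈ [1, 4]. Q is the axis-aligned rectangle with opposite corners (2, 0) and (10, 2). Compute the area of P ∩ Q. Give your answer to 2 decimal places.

|P∩Q|: x∈[2,5], y∈[1,2] → 3·1 = 3.

3.00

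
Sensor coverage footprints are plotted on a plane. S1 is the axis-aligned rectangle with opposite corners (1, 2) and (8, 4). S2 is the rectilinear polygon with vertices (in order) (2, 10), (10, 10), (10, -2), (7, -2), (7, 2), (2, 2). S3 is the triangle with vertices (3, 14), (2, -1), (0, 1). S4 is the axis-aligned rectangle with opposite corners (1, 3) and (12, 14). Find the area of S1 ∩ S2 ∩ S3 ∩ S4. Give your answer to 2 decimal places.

The intersection is the polygon with vertices (2,4), (2.333,4), (2.267,3), (2,3).
By the shoelace formula its area is 0.30.

0.30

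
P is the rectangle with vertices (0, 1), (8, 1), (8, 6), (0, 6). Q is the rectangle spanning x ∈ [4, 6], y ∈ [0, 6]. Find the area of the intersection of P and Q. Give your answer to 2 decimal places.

10.00

|P∩Q|: x∈[4,6], y∈[1,6] → 2·5 = 10.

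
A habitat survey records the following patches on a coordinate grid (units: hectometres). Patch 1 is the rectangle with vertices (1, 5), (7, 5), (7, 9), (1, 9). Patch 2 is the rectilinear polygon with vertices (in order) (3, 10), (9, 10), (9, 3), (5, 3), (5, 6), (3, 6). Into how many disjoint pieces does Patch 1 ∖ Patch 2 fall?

Patch 1 ∖ Patch 2 is a single connected region.

1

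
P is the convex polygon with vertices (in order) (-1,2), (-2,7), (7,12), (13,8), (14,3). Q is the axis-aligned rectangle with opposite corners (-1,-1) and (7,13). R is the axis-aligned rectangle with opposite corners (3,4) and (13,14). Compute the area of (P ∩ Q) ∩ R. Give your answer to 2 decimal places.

The region (P ∩ Q) ∩ R is the polygon with vertices (7,4), (3,4), (3,9.778), (7,12).
By the shoelace formula its area is 27.56.

27.56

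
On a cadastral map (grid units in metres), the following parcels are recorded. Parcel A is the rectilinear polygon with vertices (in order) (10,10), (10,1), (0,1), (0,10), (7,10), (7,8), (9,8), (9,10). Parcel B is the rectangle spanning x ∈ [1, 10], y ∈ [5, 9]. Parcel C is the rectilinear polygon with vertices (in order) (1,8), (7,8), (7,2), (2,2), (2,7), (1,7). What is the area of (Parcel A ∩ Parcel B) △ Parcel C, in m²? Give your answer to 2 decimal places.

|Parcel A ∩ Parcel B| = 34.
|(Parcel A ∩ Parcel B) ∩ Parcel C| = 16.
|(Parcel A ∩ Parcel B) △ Parcel C| = 34 + 31 − 32 = 33.00.

33.00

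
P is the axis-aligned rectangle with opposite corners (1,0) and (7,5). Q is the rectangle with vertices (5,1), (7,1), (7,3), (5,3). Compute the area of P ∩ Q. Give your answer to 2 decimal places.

|P∩Q|: x∈[5,7], y∈[1,3] → 2·2 = 4.

4.00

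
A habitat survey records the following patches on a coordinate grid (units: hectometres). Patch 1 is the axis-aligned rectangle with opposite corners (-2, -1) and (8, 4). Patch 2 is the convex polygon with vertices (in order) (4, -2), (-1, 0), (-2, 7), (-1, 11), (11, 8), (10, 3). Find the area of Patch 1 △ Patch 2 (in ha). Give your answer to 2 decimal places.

|Patch 1| = 50, |Patch 2| = 116, |Patch 1∩Patch 2| = 41.6262.
|Patch 1 △ Patch 2| = |Patch 1| + |Patch 2| − 2·|Patch 1∩Patch 2| = 50 + 116 − 83.2524 = 82.75.

82.75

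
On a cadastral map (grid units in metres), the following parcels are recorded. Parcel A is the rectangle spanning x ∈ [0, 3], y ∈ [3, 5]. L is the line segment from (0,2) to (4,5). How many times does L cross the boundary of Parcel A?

The segment meets the boundary at (3,4.25), (1.333,3).

2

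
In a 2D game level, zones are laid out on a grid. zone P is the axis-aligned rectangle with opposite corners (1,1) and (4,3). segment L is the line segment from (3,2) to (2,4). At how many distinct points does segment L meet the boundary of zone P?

The segment meets the boundary at (2.5,3).

1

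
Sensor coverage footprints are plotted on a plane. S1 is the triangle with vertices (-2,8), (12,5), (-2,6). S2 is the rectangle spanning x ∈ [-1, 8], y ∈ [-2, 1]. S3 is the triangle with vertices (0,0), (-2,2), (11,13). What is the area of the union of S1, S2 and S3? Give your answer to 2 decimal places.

By inclusion–exclusion:
Individual areas: |S1| = 14, |S2| = 27, |S3| = 24.
|S1∩S2| = 0.
|S1∩S3| = 2.3028.
|S2∩S3| = 0.9231.
|S1∩S2∩S3| = 0.
|S1 ∪ S2 ∪ S3| = 65 − 3.2258 + 0 = 61.77.

61.77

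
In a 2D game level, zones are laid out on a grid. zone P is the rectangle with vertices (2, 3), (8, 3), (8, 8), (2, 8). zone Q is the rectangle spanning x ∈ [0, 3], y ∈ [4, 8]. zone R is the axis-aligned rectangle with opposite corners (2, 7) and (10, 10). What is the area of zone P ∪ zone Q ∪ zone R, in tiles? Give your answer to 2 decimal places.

56.00

By inclusion–exclusion:
Individual areas: |zone P| = 30, |zone Q| = 12, |zone R| = 24.
|zone P∩zone Q|: x∈[2,3], y∈[4,8] → 1·4 = 4.
|zone P∩zone R|: x∈[2,8], y∈[7,8] → 6·1 = 6.
|zone Q∩zone R|: x∈[2,3], y∈[7,8] → 1·1 = 1.
|zone P∩zone Q∩zone R| = 1.
|zone P ∪ zone Q ∪ zone R| = 66 − 11 + 1 = 56.00.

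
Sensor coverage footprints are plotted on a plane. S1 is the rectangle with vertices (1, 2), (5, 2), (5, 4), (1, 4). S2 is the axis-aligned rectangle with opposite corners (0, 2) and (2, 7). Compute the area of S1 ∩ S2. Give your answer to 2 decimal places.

|S1∩S2|: x∈[1,2], y∈[2,4] → 1·2 = 2.

2.00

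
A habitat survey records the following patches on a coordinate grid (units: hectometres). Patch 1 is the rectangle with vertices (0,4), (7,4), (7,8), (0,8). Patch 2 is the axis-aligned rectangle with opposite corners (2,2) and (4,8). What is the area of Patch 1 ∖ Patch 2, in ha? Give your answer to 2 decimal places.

|Patch 1∩Patch 2|: x∈[2,4], y∈[4,8] → 2·4 = 8.
|Patch 1| = 28.
|Patch 1 ∖ Patch 2| = |Patch 1| − |Patch 1∩Patch 2| = 28 − 8 = 20.00.

20.00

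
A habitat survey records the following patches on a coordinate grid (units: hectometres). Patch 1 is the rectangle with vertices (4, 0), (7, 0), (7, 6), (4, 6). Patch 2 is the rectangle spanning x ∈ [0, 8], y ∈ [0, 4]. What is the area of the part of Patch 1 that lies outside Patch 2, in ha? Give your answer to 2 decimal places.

6.00

|Patch 1∩Patch 2|: x∈[4,7], y∈[0,4] → 3·4 = 12.
|Patch 1| = 18.
|Patch 1 ∖ Patch 2| = |Patch 1| − |Patch 1∩Patch 2| = 18 − 12 = 6.00.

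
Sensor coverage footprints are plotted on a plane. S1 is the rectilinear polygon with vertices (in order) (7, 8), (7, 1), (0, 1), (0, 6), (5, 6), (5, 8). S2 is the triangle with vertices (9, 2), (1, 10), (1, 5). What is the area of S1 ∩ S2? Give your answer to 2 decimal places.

10.75

The intersection is the polygon with vertices (7,2.75), (1,5), (1,6), (5,6), (7,4).
By the shoelace formula its area is 10.75.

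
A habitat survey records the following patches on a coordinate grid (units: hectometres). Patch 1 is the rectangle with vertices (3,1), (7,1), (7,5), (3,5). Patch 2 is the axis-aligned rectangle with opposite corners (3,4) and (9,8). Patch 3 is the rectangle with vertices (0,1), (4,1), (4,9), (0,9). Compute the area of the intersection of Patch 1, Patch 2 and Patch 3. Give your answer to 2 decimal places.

The intersection is the polygon with vertices (3,4), (3,5), (4,5), (4,4).
By the shoelace formula its area is 1.00.

1.00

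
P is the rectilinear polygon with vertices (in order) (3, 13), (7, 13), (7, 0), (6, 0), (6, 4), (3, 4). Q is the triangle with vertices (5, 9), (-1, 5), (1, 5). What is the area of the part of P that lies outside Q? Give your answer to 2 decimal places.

39.33

|P| = 40, |P∩Q| = 0.6667.
|P ∖ Q| = |P| − |P∩Q| = 40 − 0.6667 = 39.33.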